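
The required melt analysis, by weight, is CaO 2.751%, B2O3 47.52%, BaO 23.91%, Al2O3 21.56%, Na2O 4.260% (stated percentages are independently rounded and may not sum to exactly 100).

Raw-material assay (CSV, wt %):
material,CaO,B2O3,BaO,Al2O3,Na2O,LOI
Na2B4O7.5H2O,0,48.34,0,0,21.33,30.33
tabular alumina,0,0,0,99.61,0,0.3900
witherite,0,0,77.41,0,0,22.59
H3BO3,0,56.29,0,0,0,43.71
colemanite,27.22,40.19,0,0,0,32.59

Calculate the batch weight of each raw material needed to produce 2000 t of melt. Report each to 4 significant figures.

Batch per 2000 t melt:
  Na2B4O7.5H2O: 399.4 t
  tabular alumina: 432.9 t
  witherite: 617.7 t
  H3BO3: 1201 t
  colemanite: 202.1 t
Total batch = 2853 t; LOI loss = 853.2 t; yield = 70.10%

Mid-chain values appear, rounded to 4 significant digits, on the page; all internal work runs at exact precision at each step — each reported value sees exactly one rounding; all derived quantities (the yield, glass mass, five oxide percentages, ignition loss, totals) are carried from the batch weights per 2000 t of glass at exact precision, exactly as shown in the problem or answer text.
Oxide-by-oxide targets in 2000 t melt:
  CaO: 2.751% × 2000 = 55.02 t
  B2O3: 47.52% × 2000 = 950.4 t
  BaO: 23.91% × 2000 = 478.2 t
  Al2O3: 21.56% × 2000 = 431.2 t
  Na2O: 4.260% × 2000 = 85.20 t
Verifying the oxide balance per the reported batch figures, for the quoted basis mass (delivered sums recover each target net of answer rounding effects):
  CaO: 202.1·0.2722 = 55.01 t (target 55.02 t)
  B2O3: 399.4·0.4834 + 1201·0.5629 + 202.1·0.4019 = 950.3 t (target 950.4 t)
  BaO: 617.7·0.7741 = 478.2 t (target 478.2 t)
  Al2O3: 432.9·0.9961 = 431.2 t (target 431.2 t)
  Na2O: 399.4·0.2133 = 85.19 t (target 85.20 t)
The glass-mass cross-check: batch Σ − ignition loss = 2000 t (the Σ of target masses is 2000 t; versus the stated basis of 2000 t — deltas are rounding alone).
Adding the batch up: Σ batch = 2853 t; loss to ignition Σ batch·LOI = 853.2 t; the yield ratio, glass ÷ batch: 70.10%.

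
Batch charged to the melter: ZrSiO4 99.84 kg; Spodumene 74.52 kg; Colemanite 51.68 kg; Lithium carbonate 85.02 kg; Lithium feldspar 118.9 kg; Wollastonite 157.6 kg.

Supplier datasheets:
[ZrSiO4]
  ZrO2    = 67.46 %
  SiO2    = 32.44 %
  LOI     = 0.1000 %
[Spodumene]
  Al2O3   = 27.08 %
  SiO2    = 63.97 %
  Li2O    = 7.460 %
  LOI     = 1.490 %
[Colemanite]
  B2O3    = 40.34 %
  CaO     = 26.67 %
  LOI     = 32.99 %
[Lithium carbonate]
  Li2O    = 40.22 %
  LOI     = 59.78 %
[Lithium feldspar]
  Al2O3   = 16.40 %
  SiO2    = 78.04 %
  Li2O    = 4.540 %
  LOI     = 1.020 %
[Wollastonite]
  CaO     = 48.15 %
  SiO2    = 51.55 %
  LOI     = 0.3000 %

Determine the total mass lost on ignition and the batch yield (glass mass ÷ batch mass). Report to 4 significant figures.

LOI loss = 70.77 kg; glass = 516.8 kg; yield = 87.96%

All arithmetic runs at exact precision all the way through; intermediates are shown rounded off to 4 significant figures in the printout. Exactly one rounding goes into each reported result — the derived quantities (the six compositions, the yield, totals, ignition loss, glass mass) are rebuilt at full precision using the weight values at 516.8 kg of glass as written in the problem or answer text.
Each material's LOI contribution:
  ZrSiO4: 99.84 × 0.001000 = 0.09984 kg
  Spodumene: 74.52 × 0.01490 = 1.110 kg
  Colemanite: 51.68 × 0.3299 = 17.05 kg
  Lithium carbonate: 85.02 × 0.5978 = 50.82 kg
  Lithium feldspar: 118.9 × 0.01020 = 1.213 kg
  Wollastonite: 157.6 × 0.003000 = 0.4728 kg
Total LOI = 70.77 kg
Glass = batch − LOI = 587.6 − 70.77 = 516.8 kg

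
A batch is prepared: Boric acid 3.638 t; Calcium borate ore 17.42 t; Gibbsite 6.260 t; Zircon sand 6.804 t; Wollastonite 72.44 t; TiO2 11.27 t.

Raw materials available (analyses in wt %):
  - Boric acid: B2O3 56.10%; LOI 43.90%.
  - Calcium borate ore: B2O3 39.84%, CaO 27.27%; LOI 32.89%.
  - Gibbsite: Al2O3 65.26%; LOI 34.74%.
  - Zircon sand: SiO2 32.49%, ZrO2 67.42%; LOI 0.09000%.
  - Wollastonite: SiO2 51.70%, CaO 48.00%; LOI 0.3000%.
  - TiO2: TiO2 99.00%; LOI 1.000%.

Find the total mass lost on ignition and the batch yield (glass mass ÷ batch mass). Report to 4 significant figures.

Intermediates are shown rounded off to 4 significant figures within the worked lines; all arithmetic keeps full float precision at each step. Exactly one rounding is applied to each reported figure. Derived quantities, which include six oxide percentages, the yield, glass mass, the totals, LOI, are rebuilt in full precision, exactly as printed in question or answer, from the weighed amounts on 108.0 t of glass.
LOI of each material in turn:
  Boric acid: 3.638 × 0.4390 = 1.597 t
  Calcium borate ore: 17.42 × 0.3289 = 5.729 t
  Gibbsite: 6.260 × 0.3474 = 2.175 t
  Zircon sand: 6.804 × 9.000e-04 = 0.006124 t
  Wollastonite: 72.44 × 0.003000 = 0.2173 t
  TiO2: 11.27 × 0.01000 = 0.1127 t
Total LOI = 9.837 t
Glass = batch − LOI = 117.8 − 9.837 = 108.0 t

LOI loss = 9.837 t; glass = 108.0 t; yield = 91.65%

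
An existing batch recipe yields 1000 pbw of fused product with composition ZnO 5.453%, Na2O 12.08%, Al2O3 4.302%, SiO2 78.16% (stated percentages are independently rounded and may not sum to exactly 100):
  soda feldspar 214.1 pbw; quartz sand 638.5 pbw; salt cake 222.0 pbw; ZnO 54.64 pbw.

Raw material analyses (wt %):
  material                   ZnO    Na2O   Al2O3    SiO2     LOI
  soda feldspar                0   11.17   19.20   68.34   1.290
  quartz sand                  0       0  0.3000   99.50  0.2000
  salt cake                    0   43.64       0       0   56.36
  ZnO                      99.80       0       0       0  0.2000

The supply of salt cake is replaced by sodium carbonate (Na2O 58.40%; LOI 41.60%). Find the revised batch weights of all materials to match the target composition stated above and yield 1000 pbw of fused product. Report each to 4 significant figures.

Revised batch per 1000 pbw fused product:
  soda feldspar: 214.1 pbw
  quartz sand: 638.5 pbw
  sodium carbonate: 165.9 pbw
  ZnO: 54.64 pbw
Total batch = 1073 pbw; LOI loss = 73.16 pbw

Working values are printed rounded off to 4 significant digits as written; each numeric step carries full precision all the way through. Every reported figure takes a single rounding; the derived quantities are recomputed from the weighed amounts per 1000 pbw of glass at full float precision (the totals, glass mass, four oxide percentages, the yield, ignition loss) as given in the problem or answer text.
The oxide mass targets at 1000 pbw fused product:
  ZnO: 5.453% × 1000 = 54.53 pbw
  Na2O: 12.08% × 1000 = 120.8 pbw
  Al2O3: 4.302% × 1000 = 43.02 pbw
  SiO2: 78.16% × 1000 = 781.6 pbw
Sums-versus-targets review with the batch weights as given, under the basis named above (summed amounts equal target values exact up to rounding of places):
  ZnO: 54.64·0.9980 = 54.53 pbw (target 54.53 pbw)
  Na2O: 214.1·0.1117 + 165.9·0.5840 = 120.8 pbw (target 120.8 pbw)
  Al2O3: 214.1·0.1920 + 638.5·0.003000 = 43.02 pbw (target 43.02 pbw)
  SiO2: 214.1·0.6834 + 638.5·0.9950 = 781.6 pbw (target 781.6 pbw)
Consistency of the glass mass: total batch − LOI = 1000 pbw (the targets, summed, come to 1000 pbw; the stated basis being 1000 pbw — any gap is answer rounding).
Adding the batch up: Σ batch = 1073 pbw; ignition loss, Σ(batch × LOI) = 73.16 pbw; glass ÷ batch gives a yield of 93.18%.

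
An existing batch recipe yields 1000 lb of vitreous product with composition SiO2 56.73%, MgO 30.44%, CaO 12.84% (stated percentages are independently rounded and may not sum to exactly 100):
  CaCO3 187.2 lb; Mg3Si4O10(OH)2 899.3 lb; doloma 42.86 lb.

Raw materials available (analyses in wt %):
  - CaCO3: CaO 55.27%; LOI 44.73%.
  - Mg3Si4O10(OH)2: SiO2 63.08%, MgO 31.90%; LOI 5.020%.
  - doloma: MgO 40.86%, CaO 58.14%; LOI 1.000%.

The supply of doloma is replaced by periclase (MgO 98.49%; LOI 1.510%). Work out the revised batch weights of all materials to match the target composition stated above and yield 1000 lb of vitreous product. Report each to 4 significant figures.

Mid-chain values are shown rounded to 4 significant digits within the worked lines. Each numeric step holds full float precision from start to finish — each reported number sees exactly one rounding — the derived quantities (the totals, the three compositions, ignition loss, yield, glass mass) are computed at full float precision using the weight values on 1000 lb of glass, as written in question or answer.
The oxide mass targets at 1000 lb vitreous product:
  SiO2: 56.73% × 1000 = 567.3 lb
  MgO: 30.44% × 1000 = 304.4 lb
  CaO: 12.84% × 1000 = 128.4 lb
Mass-balance tally per oxide with the batch weights as given, versus the basis set out (delivered sums recover each target once rounding is allowed for):
  SiO2: 899.3·0.6308 = 567.3 lb (target 567.3 lb)
  MgO: 899.3·0.3190 + 17.78·0.9849 = 304.4 lb (target 304.4 lb)
  CaO: 232.3·0.5527 = 128.4 lb (target 128.4 lb)
Consistency of the glass mass: Σ batch − LOI loss = 1000 lb (targets for the oxides total 1000 lb; versus the stated basis of 1000 lb — rounding explains the deltas).
Whole-batch sum: Σ batch = 1149 lb; LOI removed, Σ of batch·LOI: 149.3 lb; yield: glass divided by total = 87.01%.

Revised batch per 1000 lb vitreous product:
  CaCO3: 232.3 lb
  Mg3Si4O10(OH)2: 899.3 lb
  periclase: 17.78 lb
Total batch = 1149 lb; LOI loss = 149.3 lb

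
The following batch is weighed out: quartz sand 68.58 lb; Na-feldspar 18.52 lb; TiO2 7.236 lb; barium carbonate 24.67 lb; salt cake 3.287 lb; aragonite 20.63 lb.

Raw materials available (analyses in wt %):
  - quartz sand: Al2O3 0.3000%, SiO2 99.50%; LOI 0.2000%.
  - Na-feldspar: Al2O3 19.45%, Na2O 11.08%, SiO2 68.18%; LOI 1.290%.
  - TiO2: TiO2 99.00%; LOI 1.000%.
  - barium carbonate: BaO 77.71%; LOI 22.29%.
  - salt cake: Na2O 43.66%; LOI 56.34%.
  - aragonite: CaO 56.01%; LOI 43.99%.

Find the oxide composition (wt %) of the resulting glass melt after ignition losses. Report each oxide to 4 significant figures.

Glass mass = 126.0 lb (batch 142.9 − LOI 16.87).
Composition: TiO2 5.683%, BaO 15.21%, Al2O3 3.021%, Na2O 2.766%, CaO 9.167%, SiO2 64.15%

All arithmetic maintains full float precision all the way through. Mid-chain values are printed rounded off to 4 significant digits in the printout. Each reported figure undergoes a single rounding — all derived quantities (the totals, yield, glass mass, the six compositions, LOI) are carried in exact precision using the weight values at 126.0 lb of glass precisely as stated by problem or answer.
Mass of each oxide from the mix:
  TiO2: 7.236·0.9900 = 7.164 lb
  BaO: 24.67·0.7771 = 19.17 lb
  Al2O3: 68.58·0.003000 + 18.52·0.1945 = 3.808 lb
  Na2O: 18.52·0.1108 + 3.287·0.4366 = 3.487 lb
  CaO: 20.63·0.5601 = 11.55 lb
  SiO2: 68.58·0.9950 + 18.52·0.6818 = 80.86 lb
LOI: 68.58·0.002000 + 18.52·0.01290 + 7.236·0.01000 + 24.67·0.2229 + 3.287·0.5634 + 20.63·0.4399 = 16.87 lb
Glass mass = batch − LOI = 142.9 − 16.87 = 126.0 lb (the oxide masses sum to this)
each wt % is 100 × oxide ÷ glass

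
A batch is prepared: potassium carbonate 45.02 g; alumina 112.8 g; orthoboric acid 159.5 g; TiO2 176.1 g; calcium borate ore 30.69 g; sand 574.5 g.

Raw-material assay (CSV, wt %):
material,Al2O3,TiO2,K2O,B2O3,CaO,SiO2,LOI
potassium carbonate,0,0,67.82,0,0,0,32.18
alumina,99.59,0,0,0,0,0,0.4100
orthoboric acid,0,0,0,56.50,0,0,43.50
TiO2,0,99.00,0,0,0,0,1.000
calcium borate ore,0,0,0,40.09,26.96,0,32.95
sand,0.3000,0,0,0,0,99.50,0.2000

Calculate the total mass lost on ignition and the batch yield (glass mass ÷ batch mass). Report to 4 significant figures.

LOI loss = 97.35 g; glass = 1001 g; yield = 91.14%

The whole derivation carries exact precision at each step; intermediates are rounded off to 4 significant figures wherever printed; exactly one rounding lands on each reported figure; derived quantities are recomputed at full precision (the totals, ignition loss, yield, net glass mass, six oxide percentages) from the batch weights for 1001 g of glass exactly as printed in question or answer.
LOI of each material in turn:
  potassium carbonate: 45.02 × 0.3218 = 14.49 g
  alumina: 112.8 × 0.004100 = 0.4625 g
  orthoboric acid: 159.5 × 0.4350 = 69.38 g
  TiO2: 176.1 × 0.01000 = 1.761 g
  calcium borate ore: 30.69 × 0.3295 = 10.11 g
  sand: 574.5 × 0.002000 = 1.149 g
Total LOI = 97.35 g
Glass = batch − LOI = 1099 − 97.35 = 1001 g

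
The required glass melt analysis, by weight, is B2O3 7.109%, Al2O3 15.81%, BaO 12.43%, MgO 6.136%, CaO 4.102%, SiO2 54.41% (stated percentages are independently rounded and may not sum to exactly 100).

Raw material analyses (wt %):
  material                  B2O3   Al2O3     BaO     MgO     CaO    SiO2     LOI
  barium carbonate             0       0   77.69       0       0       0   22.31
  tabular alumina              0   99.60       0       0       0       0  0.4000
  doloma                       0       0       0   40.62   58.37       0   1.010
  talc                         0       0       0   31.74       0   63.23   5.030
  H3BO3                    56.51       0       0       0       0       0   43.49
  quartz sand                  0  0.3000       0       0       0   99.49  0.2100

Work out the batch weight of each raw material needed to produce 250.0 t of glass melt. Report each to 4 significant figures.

Batch per 250.0 t glass melt:
  barium carbonate: 40.00 t
  tabular alumina: 39.32 t
  doloma: 17.57 t
  talc: 25.85 t
  H3BO3: 31.45 t
  quartz sand: 120.3 t
Total batch = 274.5 t; LOI loss = 24.49 t; yield = 91.08%

The working math carries full precision at every stage — values along the way are printed with 4-significant-digit rounding across the worked steps. Every reported result includes exactly one rounding — all derived quantities are carried starting from the weights at 250.0 t of glass in full precision (ignition loss, yield, six oxide percentages, glass mass, totals) as given in the problem or the answer.
Per-oxide target masses for 250.0 t glass melt:
  B2O3: 7.109% × 250.0 = 17.77 t
  Al2O3: 15.81% × 250.0 = 39.52 t
  BaO: 12.43% × 250.0 = 31.08 t
  MgO: 6.136% × 250.0 = 15.34 t
  CaO: 4.102% × 250.0 = 10.26 t
  SiO2: 54.41% × 250.0 = 136.0 t
A balance pass over the oxides, given the weights on record, per the basis as stated (sums match the target masses net of answer rounding effects):
  B2O3: 31.45·0.5651 = 17.77 t (target 17.77 t)
  Al2O3: 39.32·0.9960 + 120.3·0.003000 = 39.52 t (target 39.52 t)
  BaO: 40.00·0.7769 = 31.08 t (target 31.08 t)
  MgO: 17.57·0.4062 + 25.85·0.3174 = 15.34 t (target 15.34 t)
  CaO: 17.57·0.5837 = 10.26 t (target 10.26 t)
  SiO2: 25.85·0.6323 + 120.3·0.9949 = 136.0 t (target 136.0 t)
Glass-mass bookkeeping: whole batch net of LOI = 250.0 t (oxide target masses add up to 250.0 t; against the stated basis, 250.0 t — deltas are rounding alone).
Total batch = Σ batch = 274.5 t; Σ batch·LOI gives LOI loss = 24.49 t; glass ÷ batch gives a yield of 91.08%.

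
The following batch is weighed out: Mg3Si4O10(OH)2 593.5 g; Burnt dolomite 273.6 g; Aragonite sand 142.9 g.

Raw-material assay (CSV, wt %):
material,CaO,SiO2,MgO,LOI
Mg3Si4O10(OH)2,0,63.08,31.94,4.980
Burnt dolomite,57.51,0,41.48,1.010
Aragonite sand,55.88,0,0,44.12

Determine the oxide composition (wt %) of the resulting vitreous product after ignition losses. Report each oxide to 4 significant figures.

Full precision is kept end to end. Values along the way are displayed rounded to 4 significant digits in the working; a single rounding produces every reported value. The derived quantities are re-derived from the weighed amounts for 914.6 g of glass in full precision (yield, glass mass, totals, LOI, the three compositions) exactly as shown in the question or the answer.
Per-oxide mass from batch:
  CaO: 273.6·0.5751 + 142.9·0.5588 = 237.2 g
  SiO2: 593.5·0.6308 = 374.4 g
  MgO: 593.5·0.3194 + 273.6·0.4148 = 303.1 g
LOI: 593.5·0.04980 + 273.6·0.01010 + 142.9·0.4412 = 95.37 g
Net of LOI, the glass mass = 1010 − 95.37 = 914.6 g (equal to the oxide-mass sum)
each wt % is 100 × oxide ÷ glass

Glass mass = 914.6 g (batch 1010 − LOI 95.37).
Composition: CaO 25.93%, SiO2 40.93%, MgO 33.13%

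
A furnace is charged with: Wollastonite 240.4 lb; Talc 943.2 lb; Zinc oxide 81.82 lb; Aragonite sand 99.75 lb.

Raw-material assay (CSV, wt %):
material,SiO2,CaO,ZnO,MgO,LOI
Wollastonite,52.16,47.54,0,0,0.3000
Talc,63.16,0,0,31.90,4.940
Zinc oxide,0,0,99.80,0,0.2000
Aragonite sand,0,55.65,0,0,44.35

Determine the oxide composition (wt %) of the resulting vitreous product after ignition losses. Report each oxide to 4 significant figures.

Glass mass = 1273 lb (batch 1365 − LOI 91.72).
Composition: SiO2 56.63%, CaO 13.33%, ZnO 6.412%, MgO 23.63%

Working values are printed rounded off to 4 significant figures in the working — full float precision is held throughout; every reported figure sees exactly one rounding — derived quantities are rebuilt from the batch weights per 1273 lb of glass at exact precision (the four compositions, totals, yield, net glass mass, ignition loss), precisely as stated by problem or answer.
Mass of each oxide from the mix:
  SiO2: 240.4·0.5216 + 943.2·0.6316 = 721.1 lb
  CaO: 240.4·0.4754 + 99.75·0.5565 = 169.8 lb
  ZnO: 81.82·0.9980 = 81.66 lb
  MgO: 943.2·0.3190 = 300.9 lb
LOI: 240.4·0.003000 + 943.2·0.04940 + 81.82·0.002000 + 99.75·0.4435 = 91.72 lb
The glass mass, total less LOI, = 1365 − 91.72 = 1273 lb (matching Σ of the oxides)
each oxide over glass, ×100, is wt %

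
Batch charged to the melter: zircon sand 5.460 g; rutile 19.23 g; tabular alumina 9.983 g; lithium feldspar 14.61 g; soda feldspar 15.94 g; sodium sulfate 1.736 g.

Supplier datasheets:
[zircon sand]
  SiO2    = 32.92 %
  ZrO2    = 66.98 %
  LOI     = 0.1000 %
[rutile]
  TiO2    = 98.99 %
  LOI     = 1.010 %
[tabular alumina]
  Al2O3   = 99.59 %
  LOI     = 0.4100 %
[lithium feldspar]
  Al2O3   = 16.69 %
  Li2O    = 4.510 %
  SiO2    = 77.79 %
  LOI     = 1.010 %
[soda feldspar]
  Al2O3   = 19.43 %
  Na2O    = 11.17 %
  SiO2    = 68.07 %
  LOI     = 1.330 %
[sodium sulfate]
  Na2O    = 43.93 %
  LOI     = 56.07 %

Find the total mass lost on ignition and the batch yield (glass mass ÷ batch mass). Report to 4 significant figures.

LOI loss = 1.574 g; glass = 65.39 g; yield = 97.65%

Every computation carries full float precision from first step to last. In-progress results are displayed rounded to 4 significant figures in the printout; every reported number includes exactly one rounding; derived quantities are carried using the weight values per 65.39 g of glass in full precision (glass mass, the six compositions, yield, LOI, totals) exactly as shown in the problem or the answer.
Ignition loss by material:
  zircon sand: 5.460 × 0.001000 = 0.005460 g
  rutile: 19.23 × 0.01010 = 0.1942 g
  tabular alumina: 9.983 × 0.004100 = 0.04093 g
  lithium feldspar: 14.61 × 0.01010 = 0.1476 g
  soda feldspar: 15.94 × 0.01330 = 0.2120 g
  sodium sulfate: 1.736 × 0.5607 = 0.9734 g
Total LOI = 1.574 g
Glass = batch − LOI = 66.96 − 1.574 = 65.39 g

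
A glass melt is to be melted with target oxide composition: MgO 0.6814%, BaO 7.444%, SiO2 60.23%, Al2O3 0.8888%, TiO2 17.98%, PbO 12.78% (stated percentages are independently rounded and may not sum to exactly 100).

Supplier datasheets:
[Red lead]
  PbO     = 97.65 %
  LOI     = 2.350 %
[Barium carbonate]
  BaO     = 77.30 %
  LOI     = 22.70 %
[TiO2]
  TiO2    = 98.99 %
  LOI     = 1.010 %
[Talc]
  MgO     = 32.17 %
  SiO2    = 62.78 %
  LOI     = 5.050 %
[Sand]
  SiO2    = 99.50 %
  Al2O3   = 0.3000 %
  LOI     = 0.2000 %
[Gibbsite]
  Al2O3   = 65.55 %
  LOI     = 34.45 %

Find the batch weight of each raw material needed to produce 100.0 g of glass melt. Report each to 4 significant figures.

The working math holds exact precision throughout — the intermediate values are displayed rounded off to 4 significant digits alongside each step — every reported value is rounded a single time — all derived quantities (the yield, net glass mass, totals, six oxide percentages, LOI) are rebuilt using the weight values for 100.0 g of glass in full float precision as set out in the problem or answer text.
Oxide mass targets, per 100.0 g glass melt:
  MgO: 0.6814% × 100.0 = 0.6814 g
  BaO: 7.444% × 100.0 = 7.444 g
  SiO2: 60.23% × 100.0 = 60.23 g
  Al2O3: 0.8888% × 100.0 = 0.8888 g
  TiO2: 17.98% × 100.0 = 17.98 g
  PbO: 12.78% × 100.0 = 12.78 g
Balance tally, oxide-wise, working from each reported weight, for the quoted basis mass (delivered sums recover each target exact up to rounding of places):
  MgO: 2.118·0.3217 = 0.6814 g (target 0.6814 g)
  BaO: 9.630·0.7730 = 7.444 g (target 7.444 g)
  SiO2: 2.118·0.6278 + 59.20·0.9950 = 60.23 g (target 60.23 g)
  Al2O3: 59.20·0.003000 + 1.085·0.6555 = 0.8888 g (target 0.8888 g)
  TiO2: 18.16·0.9899 = 17.98 g (target 17.98 g)
  PbO: 13.09·0.9765 = 12.78 g (target 12.78 g)
Auditing the glass mass value: net batch after ignition = 100.0 g (the targets, summed, come to 100.0 g; versus the stated basis of 100.0 g — rounding explains the deltas).
Batch grand total — Σ batch = 103.3 g; the LOI term Σ batch·LOI equals 3.276 g; as yield: glass ÷ batch → 96.83%.

Batch per 100.0 g glass melt:
  Red lead: 13.09 g
  Barium carbonate: 9.630 g
  TiO2: 18.16 g
  Talc: 2.118 g
  Sand: 59.20 g
  Gibbsite: 1.085 g
Total batch = 103.3 g; LOI loss = 3.276 g; yield = 96.83%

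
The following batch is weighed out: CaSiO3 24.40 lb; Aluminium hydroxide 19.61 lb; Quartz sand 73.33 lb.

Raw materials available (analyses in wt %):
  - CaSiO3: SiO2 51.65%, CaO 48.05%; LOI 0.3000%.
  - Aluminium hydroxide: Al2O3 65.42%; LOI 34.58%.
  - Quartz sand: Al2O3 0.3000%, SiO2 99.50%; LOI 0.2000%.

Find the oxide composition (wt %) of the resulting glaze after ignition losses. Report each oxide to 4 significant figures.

Glass mass = 110.3 lb (batch 117.3 − LOI 7.001).
Composition: Al2O3 11.83%, SiO2 77.55%, CaO 10.63%

Intermediates are shown (rounded to 4 significant digits) in the printout; each numeric step holds full float precision through every step; each reported figure is rounded only once. All derived quantities, which include three oxide percentages, LOI, the yield, the totals, glass mass, are carried at exact precision, as they appear in problem or answer, starting from the weights at 110.3 lb of glass.
What the batch supplies per oxide:
  Al2O3: 19.61·0.6542 + 73.33·0.003000 = 13.05 lb
  SiO2: 24.40·0.5165 + 73.33·0.9950 = 85.57 lb
  CaO: 24.40·0.4805 = 11.72 lb
LOI: 24.40·0.003000 + 19.61·0.3458 + 73.33·0.002000 = 7.001 lb
Net of LOI, the glass mass = 117.3 − 7.001 = 110.3 lb (= the summed oxide contributions)
each oxide over glass, ×100, is wt %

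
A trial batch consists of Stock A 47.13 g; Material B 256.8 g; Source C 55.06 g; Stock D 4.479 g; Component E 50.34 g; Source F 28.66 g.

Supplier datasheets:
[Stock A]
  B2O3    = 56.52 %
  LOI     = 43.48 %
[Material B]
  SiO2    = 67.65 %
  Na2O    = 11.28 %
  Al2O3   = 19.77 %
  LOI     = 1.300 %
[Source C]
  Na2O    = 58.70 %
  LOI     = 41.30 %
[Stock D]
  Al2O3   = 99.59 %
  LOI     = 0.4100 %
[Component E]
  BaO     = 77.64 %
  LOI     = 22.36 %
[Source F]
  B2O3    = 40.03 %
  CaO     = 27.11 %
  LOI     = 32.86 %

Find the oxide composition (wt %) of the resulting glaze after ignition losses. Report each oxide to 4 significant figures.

Glass mass = 375.2 g (batch 442.5 − LOI 67.26).
Composition: SiO2 46.30%, Na2O 16.33%, BaO 10.42%, B2O3 10.16%, Al2O3 14.72%, CaO 2.071%

The intermediate values are printed with 4-significant-digit rounding in the printout; the whole derivation carries full precision through the solve; each reported figure receives exactly one rounding; all derived quantities (net glass mass, the yield, totals, the six compositions, LOI) are carried at full float precision using the weight values on 375.2 g of glass, as quoted within problem or answer.
Mass of each oxide from the mix:
  SiO2: 256.8·0.6765 = 173.7 g
  Na2O: 256.8·0.1128 + 55.06·0.5870 = 61.29 g
  BaO: 50.34·0.7764 = 39.08 g
  B2O3: 47.13·0.5652 + 28.66·0.4003 = 38.11 g
  Al2O3: 256.8·0.1977 + 4.479·0.9959 = 55.23 g
  CaO: 28.66·0.2711 = 7.770 g
LOI: 47.13·0.4348 + 256.8·0.01300 + 55.06·0.4130 + 4.479·0.004100 + 50.34·0.2236 + 28.66·0.3286 = 67.26 g
The glass mass, total less LOI, = 442.5 − 67.26 = 375.2 g (= the summed oxide contributions)
wt %: oxide over glass, times 100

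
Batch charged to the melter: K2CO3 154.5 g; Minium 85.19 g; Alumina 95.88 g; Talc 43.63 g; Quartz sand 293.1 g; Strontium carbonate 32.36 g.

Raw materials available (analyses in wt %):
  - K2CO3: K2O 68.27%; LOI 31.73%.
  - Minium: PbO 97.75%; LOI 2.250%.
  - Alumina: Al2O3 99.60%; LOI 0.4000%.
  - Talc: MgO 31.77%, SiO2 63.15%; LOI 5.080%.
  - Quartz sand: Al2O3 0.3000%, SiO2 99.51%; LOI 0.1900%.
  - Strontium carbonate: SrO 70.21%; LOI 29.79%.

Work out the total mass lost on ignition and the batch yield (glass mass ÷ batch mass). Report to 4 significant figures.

LOI loss = 63.74 g; glass = 640.9 g; yield = 90.96%

Every computation maintains full precision in all steps — in-progress results are displayed (rounded to 4 significant digits) in the working. A single rounding completes each reported figure — the derived quantities (totals, LOI, six oxide percentages, glass mass, the yield) are rebuilt in exact precision starting from the weights for 640.9 g of glass precisely as stated by the question or the answer.
Loss on ignition, line by line:
  K2CO3: 154.5 × 0.3173 = 49.02 g
  Minium: 85.19 × 0.02250 = 1.917 g
  Alumina: 95.88 × 0.004000 = 0.3835 g
  Talc: 43.63 × 0.05080 = 2.216 g
  Quartz sand: 293.1 × 0.001900 = 0.5569 g
  Strontium carbonate: 32.36 × 0.2979 = 9.640 g
Total LOI = 63.74 g
Glass = batch − LOI = 704.7 − 63.74 = 640.9 g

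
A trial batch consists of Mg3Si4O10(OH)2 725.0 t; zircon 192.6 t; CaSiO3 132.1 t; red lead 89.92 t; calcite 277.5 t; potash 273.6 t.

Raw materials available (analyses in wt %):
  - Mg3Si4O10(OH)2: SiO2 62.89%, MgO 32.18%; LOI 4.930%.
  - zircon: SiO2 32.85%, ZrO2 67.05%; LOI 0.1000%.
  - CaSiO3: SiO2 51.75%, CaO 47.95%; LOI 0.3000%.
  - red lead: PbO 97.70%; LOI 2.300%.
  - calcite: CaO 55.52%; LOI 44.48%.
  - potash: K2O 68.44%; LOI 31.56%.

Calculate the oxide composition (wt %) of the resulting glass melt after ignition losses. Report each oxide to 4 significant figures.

Exact precision is held at every stage. Rounding to four significant digits applies to each mid-chain value as printed. Every reported result takes just one rounding — derived quantities (ignition loss, the six compositions, totals, glass mass, yield) are carried from the weighed amounts at 1443 t of glass at full precision, as quoted within problem or answer.
What the batch supplies per oxide:
  SiO2: 725.0·0.6289 + 192.6·0.3285 + 132.1·0.5175 = 587.6 t
  K2O: 273.6·0.6844 = 187.3 t
  CaO: 132.1·0.4795 + 277.5·0.5552 = 217.4 t
  ZrO2: 192.6·0.6705 = 129.1 t
  PbO: 89.92·0.9770 = 87.85 t
  MgO: 725.0·0.3218 = 233.3 t
LOI: 725.0·0.04930 + 192.6·0.001000 + 132.1·0.003000 + 89.92·0.02300 + 277.5·0.4448 + 273.6·0.3156 = 248.2 t
Glass mass = batch − LOI = 1691 − 248.2 = 1443 t (matching Σ of the oxides)
each wt % is 100 × oxide ÷ glass

Glass mass = 1443 t (batch 1691 − LOI 248.2).
Composition: SiO2 40.73%, K2O 12.98%, CaO 15.07%, ZrO2 8.952%, PbO 6.090%, MgO 16.17%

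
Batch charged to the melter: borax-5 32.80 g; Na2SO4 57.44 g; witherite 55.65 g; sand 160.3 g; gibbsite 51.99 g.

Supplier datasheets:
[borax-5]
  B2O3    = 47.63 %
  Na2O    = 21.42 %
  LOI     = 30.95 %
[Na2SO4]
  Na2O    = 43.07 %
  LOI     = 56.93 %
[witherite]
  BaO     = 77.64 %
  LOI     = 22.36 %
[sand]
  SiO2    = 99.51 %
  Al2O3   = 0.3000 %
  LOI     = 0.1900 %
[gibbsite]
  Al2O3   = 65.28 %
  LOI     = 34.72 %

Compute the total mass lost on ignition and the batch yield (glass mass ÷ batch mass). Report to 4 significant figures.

The working math runs at full float precision from start to finish; rounding to 4 significant figures extends to every mid-chain value as printed; a single rounding finalizes each reported figure — derived quantities, including glass mass, LOI, five oxide percentages, the totals, the yield, are recomputed from the weighed amounts for 284.5 g of glass at full float precision exactly as shown in the problem or the answer.
Material-by-material LOI:
  borax-5: 32.80 × 0.3095 = 10.15 g
  Na2SO4: 57.44 × 0.5693 = 32.70 g
  witherite: 55.65 × 0.2236 = 12.44 g
  sand: 160.3 × 0.001900 = 0.3046 g
  gibbsite: 51.99 × 0.3472 = 18.05 g
Total LOI = 73.65 g
Glass = batch − LOI = 358.2 − 73.65 = 284.5 g

LOI loss = 73.65 g; glass = 284.5 g; yield = 79.44%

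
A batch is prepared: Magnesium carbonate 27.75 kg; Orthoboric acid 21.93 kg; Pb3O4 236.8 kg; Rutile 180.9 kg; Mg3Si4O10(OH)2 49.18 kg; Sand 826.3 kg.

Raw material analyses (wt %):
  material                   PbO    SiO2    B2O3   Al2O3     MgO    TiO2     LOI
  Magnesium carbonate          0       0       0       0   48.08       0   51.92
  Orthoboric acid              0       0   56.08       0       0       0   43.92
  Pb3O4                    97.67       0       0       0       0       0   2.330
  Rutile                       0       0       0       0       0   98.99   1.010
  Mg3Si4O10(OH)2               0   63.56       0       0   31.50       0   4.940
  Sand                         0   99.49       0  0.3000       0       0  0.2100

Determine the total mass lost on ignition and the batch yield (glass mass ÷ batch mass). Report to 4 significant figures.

LOI loss = 35.55 kg; glass = 1307 kg; yield = 97.35%

Each numeric step maintains full precision from start to finish; values along the way are shown, with 4-significant-digit rounding, in the printout; every reported number is rounded only once. All derived quantities (the totals, six oxide percentages, the yield, LOI, net glass mass) are computed in full float precision from the batch weights per 1307 kg of glass, exactly as printed in the problem or the answer.
Per-material ignition loss:
  Magnesium carbonate: 27.75 × 0.5192 = 14.41 kg
  Orthoboric acid: 21.93 × 0.4392 = 9.632 kg
  Pb3O4: 236.8 × 0.02330 = 5.517 kg
  Rutile: 180.9 × 0.01010 = 1.827 kg
  Mg3Si4O10(OH)2: 49.18 × 0.04940 = 2.429 kg
  Sand: 826.3 × 0.002100 = 1.735 kg
Total LOI = 35.55 kg
Glass = batch − LOI = 1343 − 35.55 = 1307 kg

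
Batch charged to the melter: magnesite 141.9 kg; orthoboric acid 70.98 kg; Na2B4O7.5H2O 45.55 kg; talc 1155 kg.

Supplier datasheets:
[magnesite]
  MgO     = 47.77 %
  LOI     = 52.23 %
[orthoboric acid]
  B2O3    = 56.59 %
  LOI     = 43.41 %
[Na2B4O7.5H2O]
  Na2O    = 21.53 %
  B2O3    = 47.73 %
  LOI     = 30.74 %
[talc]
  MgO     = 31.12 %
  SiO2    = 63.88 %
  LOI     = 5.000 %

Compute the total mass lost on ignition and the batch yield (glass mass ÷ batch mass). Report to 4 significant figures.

LOI loss = 176.7 kg; glass = 1237 kg; yield = 87.50%

Every computation holds exact precision at every stage. In-progress results are printed with 4-significant-figure rounding within the worked lines. A single rounding finalizes every reported number — the derived quantities, including the four compositions, the totals, the yield, glass mass, ignition loss, are recomputed starting from the weights at 1237 kg of glass at full float precision, as quoted within the problem or answer text.
Per-material ignition loss:
  magnesite: 141.9 × 0.5223 = 74.11 kg
  orthoboric acid: 70.98 × 0.4341 = 30.81 kg
  Na2B4O7.5H2O: 45.55 × 0.3074 = 14.00 kg
  talc: 1155 × 0.05000 = 57.75 kg
Total LOI = 176.7 kg
Glass = batch − LOI = 1413 − 176.7 = 1237 kg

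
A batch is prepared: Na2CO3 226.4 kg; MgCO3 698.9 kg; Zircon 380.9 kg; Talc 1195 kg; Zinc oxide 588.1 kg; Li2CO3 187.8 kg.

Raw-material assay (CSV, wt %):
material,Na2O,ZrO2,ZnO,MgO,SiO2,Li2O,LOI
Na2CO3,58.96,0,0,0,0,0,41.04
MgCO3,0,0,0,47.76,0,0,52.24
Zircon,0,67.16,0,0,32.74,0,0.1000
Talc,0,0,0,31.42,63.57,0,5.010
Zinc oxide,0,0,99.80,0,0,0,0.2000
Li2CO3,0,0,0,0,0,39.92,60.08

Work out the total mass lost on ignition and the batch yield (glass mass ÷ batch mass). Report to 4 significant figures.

Mid-chain values are printed rounded off to 4 significant figures in the working — every computation runs at full precision in every operation — every reported figure is rounded a single time. Derived quantities (the totals, six oxide percentages, ignition loss, yield, net glass mass) are re-derived in full precision from the batch weights for 2645 kg of glass, as set out in the problem or the answer.
LOI of each material in turn:
  Na2CO3: 226.4 × 0.4104 = 92.91 kg
  MgCO3: 698.9 × 0.5224 = 365.1 kg
  Zircon: 380.9 × 0.001000 = 0.3809 kg
  Talc: 1195 × 0.05010 = 59.87 kg
  Zinc oxide: 588.1 × 0.002000 = 1.176 kg
  Li2CO3: 187.8 × 0.6008 = 112.8 kg
Total LOI = 632.3 kg
Glass = batch − LOI = 3277 − 632.3 = 2645 kg

LOI loss = 632.3 kg; glass = 2645 kg; yield = 80.71%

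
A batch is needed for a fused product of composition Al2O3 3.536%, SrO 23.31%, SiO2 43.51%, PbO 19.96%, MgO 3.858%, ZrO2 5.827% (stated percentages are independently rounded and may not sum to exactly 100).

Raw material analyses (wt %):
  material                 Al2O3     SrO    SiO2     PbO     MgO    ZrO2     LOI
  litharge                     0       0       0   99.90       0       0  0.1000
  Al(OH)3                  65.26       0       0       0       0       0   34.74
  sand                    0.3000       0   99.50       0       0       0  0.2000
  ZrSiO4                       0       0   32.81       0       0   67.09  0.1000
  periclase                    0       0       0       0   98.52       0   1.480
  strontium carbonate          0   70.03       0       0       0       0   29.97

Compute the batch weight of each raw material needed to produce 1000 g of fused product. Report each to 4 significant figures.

Batch per 1000 g fused product:
  litharge: 199.8 g
  Al(OH)3: 52.30 g
  sand: 408.6 g
  ZrSiO4: 86.85 g
  periclase: 39.16 g
  strontium carbonate: 332.9 g
Total batch = 1120 g; LOI loss = 119.6 g; yield = 89.32%

In-progress results are printed rounded off to 4 significant figures within the worked lines; every computation maintains full float precision through the solve; a single rounding produces every reported result. All derived quantities (glass mass, ignition loss, the yield, the six compositions, the totals) are recomputed in exact precision starting from the weights on 1000 g of glass as given in the problem or the answer.
Target masses of each oxide per 1000 g fused product:
  Al2O3: 3.536% × 1000 = 35.36 g
  SrO: 23.31% × 1000 = 233.1 g
  SiO2: 43.51% × 1000 = 435.1 g
  PbO: 19.96% × 1000 = 199.6 g
  MgO: 3.858% × 1000 = 38.58 g
  ZrO2: 5.827% × 1000 = 58.27 g
Verifying the oxide balance per the reported batch figures, for the quoted basis mass (sums match the target masses within answer rounding):
  Al2O3: 52.30·0.6526 + 408.6·0.003000 = 35.36 g (target 35.36 g)
  SrO: 332.9·0.7003 = 233.1 g (target 233.1 g)
  SiO2: 408.6·0.9950 + 86.85·0.3281 = 435.1 g (target 435.1 g)
  PbO: 199.8·0.9990 = 199.6 g (target 199.6 g)
  MgO: 39.16·0.9852 = 38.58 g (target 38.58 g)
  ZrO2: 86.85·0.6709 = 58.27 g (target 58.27 g)
Glass-mass bookkeeping: total charge less LOI = 1000 g (oxide target masses add up to 1000 g; with the basis standing at 1000 g — any gap is answer rounding).
Batch grand total — Σ batch = 1120 g; ignition loss, Σ(batch × LOI) = 119.6 g; glass ÷ batch gives a yield of 89.32%.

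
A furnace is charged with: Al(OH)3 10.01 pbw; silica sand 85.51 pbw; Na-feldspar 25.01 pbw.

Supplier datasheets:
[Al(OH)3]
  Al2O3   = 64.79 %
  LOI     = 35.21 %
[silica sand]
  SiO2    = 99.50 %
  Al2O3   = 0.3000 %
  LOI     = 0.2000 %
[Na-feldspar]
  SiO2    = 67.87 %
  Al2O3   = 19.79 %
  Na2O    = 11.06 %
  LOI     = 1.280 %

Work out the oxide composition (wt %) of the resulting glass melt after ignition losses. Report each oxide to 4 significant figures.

Every computation keeps full precision from first step to last. Rounding to four significant digits extends to each working value as printed — every reported number undergoes a single rounding — all derived quantities are recomputed starting from the weights on 116.5 pbw of glass at full precision (net glass mass, the totals, three oxide percentages, yield, LOI) as set out in the problem or the answer.
Oxide-by-oxide delivered mass:
  SiO2: 85.51·0.9950 + 25.01·0.6787 = 102.1 pbw
  Al2O3: 10.01·0.6479 + 85.51·0.003000 + 25.01·0.1979 = 11.69 pbw
  Na2O: 25.01·0.1106 = 2.766 pbw
LOI: 10.01·0.3521 + 85.51·0.002000 + 25.01·0.01280 = 4.016 pbw
Net of LOI, the glass mass = 120.5 − 4.016 = 116.5 pbw (matching Σ of the oxides)
oxide / glass × 100 gives the wt %

Glass mass = 116.5 pbw (batch 120.5 − LOI 4.016).
Composition: SiO2 87.59%, Al2O3 10.03%, Na2O 2.374%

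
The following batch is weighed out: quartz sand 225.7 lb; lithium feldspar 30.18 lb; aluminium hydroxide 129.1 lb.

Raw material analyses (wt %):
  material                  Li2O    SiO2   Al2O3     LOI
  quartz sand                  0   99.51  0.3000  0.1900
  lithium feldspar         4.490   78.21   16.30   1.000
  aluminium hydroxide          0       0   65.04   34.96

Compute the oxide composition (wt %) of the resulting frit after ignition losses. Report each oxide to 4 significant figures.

Glass mass = 339.1 lb (batch 385.0 − LOI 45.86).
Composition: Li2O 0.3996%, SiO2 73.19%, Al2O3 26.41%

The whole derivation carries full float precision through the solve — working values appear (rounded to 4 significant figures) as written — each reported figure is rounded only once; the derived quantities are carried in full precision (ignition loss, the totals, three oxide percentages, the yield, glass mass) using the weight values at 339.1 lb of glass, as written in question or answer.
What the batch supplies per oxide:
  Li2O: 30.18·0.04490 = 1.355 lb
  SiO2: 225.7·0.9951 + 30.18·0.7821 = 248.2 lb
  Al2O3: 225.7·0.003000 + 30.18·0.1630 + 129.1·0.6504 = 89.56 lb
LOI: 225.7·0.001900 + 30.18·0.01000 + 129.1·0.3496 = 45.86 lb
Glass mass = batch − LOI = 385.0 − 45.86 = 339.1 lb (the oxide masses sum to this)
percent share: oxide ÷ glass, ×100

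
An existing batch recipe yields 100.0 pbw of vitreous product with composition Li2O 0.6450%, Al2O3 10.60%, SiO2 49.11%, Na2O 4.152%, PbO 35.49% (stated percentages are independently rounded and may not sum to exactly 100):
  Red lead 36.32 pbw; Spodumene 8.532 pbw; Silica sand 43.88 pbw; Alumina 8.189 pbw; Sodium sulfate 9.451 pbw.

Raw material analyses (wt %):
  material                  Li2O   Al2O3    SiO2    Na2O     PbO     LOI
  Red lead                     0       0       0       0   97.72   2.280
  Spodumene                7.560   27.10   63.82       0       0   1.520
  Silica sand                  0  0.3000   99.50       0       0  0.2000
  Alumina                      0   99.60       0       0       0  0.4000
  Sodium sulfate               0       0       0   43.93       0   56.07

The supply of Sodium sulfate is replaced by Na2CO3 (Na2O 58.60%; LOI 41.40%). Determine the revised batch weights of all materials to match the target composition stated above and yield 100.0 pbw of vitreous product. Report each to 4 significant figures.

Revised batch per 100.0 pbw vitreous product:
  Red lead: 36.32 pbw
  Spodumene: 8.532 pbw
  Silica sand: 43.88 pbw
  Alumina: 8.189 pbw
  Na2CO3: 7.085 pbw
Total batch = 104.0 pbw; LOI loss = 4.011 pbw

Mid-chain values are shown rounded to four significant digits in the printout — all arithmetic keeps exact precision in all steps — every reported figure takes exactly one rounding — all derived quantities are computed using the weight values on 100.0 pbw of glass in full float precision (the yield, ignition loss, totals, the five compositions, glass mass), precisely as stated by either problem or answer.
Oxide-by-oxide targets in 100.0 pbw vitreous product:
  Li2O: 0.6450% × 100.0 = 0.6450 pbw
  Al2O3: 10.60% × 100.0 = 10.60 pbw
  SiO2: 49.11% × 100.0 = 49.11 pbw
  Na2O: 4.152% × 100.0 = 4.152 pbw
  PbO: 35.49% × 100.0 = 35.49 pbw
Sums-versus-targets review with the batch weights as given, under the basis named above (sum by sum, the targets are met once rounding is allowed for):
  Li2O: 8.532·0.07560 = 0.6450 pbw (target 0.6450 pbw)
  Al2O3: 8.532·0.2710 + 43.88·0.003000 + 8.189·0.9960 = 10.60 pbw (target 10.60 pbw)
  SiO2: 8.532·0.6382 + 43.88·0.9950 = 49.11 pbw (target 49.11 pbw)
  Na2O: 7.085·0.5860 = 4.152 pbw (target 4.152 pbw)
  PbO: 36.32·0.9772 = 35.49 pbw (target 35.49 pbw)
Consistency of the glass mass: total batch − LOI = 99.99 pbw (the Σ of target masses is 100.0 pbw; against the stated basis, 100.0 pbw — a pure rounding effect).
Whole-batch sum: Σ batch = 104.0 pbw; LOI loss = Σ batch·LOI = 4.011 pbw; yield, glass over the total, = 96.14%.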